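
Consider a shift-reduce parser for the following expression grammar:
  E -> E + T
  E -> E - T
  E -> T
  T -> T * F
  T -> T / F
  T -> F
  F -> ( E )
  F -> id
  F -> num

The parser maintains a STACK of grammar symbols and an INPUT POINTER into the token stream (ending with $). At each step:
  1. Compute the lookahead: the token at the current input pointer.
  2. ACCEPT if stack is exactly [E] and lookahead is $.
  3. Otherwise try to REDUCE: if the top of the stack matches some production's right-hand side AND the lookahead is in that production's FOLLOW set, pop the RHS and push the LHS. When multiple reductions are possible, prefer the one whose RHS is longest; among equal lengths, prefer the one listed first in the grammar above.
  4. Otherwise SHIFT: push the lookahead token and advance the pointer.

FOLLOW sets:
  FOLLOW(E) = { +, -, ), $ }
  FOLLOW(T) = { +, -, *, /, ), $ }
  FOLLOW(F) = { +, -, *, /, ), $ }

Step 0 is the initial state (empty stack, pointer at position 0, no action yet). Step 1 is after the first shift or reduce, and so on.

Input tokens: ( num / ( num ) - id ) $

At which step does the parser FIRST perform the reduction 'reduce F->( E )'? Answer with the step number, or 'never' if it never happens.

Answer: 12

Derivation:
Step 1: shift (. Stack=[(] ptr=1 lookahead=num remaining=[num / ( num ) - id ) $]
Step 2: shift num. Stack=[( num] ptr=2 lookahead=/ remaining=[/ ( num ) - id ) $]
Step 3: reduce F->num. Stack=[( F] ptr=2 lookahead=/ remaining=[/ ( num ) - id ) $]
Step 4: reduce T->F. Stack=[( T] ptr=2 lookahead=/ remaining=[/ ( num ) - id ) $]
Step 5: shift /. Stack=[( T /] ptr=3 lookahead=( remaining=[( num ) - id ) $]
Step 6: shift (. Stack=[( T / (] ptr=4 lookahead=num remaining=[num ) - id ) $]
Step 7: shift num. Stack=[( T / ( num] ptr=5 lookahead=) remaining=[) - id ) $]
Step 8: reduce F->num. Stack=[( T / ( F] ptr=5 lookahead=) remaining=[) - id ) $]
Step 9: reduce T->F. Stack=[( T / ( T] ptr=5 lookahead=) remaining=[) - id ) $]
Step 10: reduce E->T. Stack=[( T / ( E] ptr=5 lookahead=) remaining=[) - id ) $]
Step 11: shift ). Stack=[( T / ( E )] ptr=6 lookahead=- remaining=[- id ) $]
Step 12: reduce F->( E ). Stack=[( T / F] ptr=6 lookahead=- remaining=[- id ) $]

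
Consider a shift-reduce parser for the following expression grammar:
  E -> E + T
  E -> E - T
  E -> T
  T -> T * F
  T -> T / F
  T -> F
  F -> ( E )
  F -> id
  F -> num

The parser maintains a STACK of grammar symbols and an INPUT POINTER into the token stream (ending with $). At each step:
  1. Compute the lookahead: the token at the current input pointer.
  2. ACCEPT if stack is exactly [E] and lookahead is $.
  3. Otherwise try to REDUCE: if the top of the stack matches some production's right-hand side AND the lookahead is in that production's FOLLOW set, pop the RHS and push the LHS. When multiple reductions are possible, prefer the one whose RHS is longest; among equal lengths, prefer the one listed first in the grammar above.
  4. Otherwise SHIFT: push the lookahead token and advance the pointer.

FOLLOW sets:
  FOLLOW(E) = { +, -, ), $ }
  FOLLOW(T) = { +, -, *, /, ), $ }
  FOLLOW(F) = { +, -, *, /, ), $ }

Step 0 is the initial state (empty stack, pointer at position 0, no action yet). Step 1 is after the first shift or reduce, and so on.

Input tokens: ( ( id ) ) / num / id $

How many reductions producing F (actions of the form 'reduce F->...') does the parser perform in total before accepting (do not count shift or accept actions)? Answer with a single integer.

Answer: 5

Derivation:
Step 1: shift (. Stack=[(] ptr=1 lookahead=( remaining=[( id ) ) / num / id $]
Step 2: shift (. Stack=[( (] ptr=2 lookahead=id remaining=[id ) ) / num / id $]
Step 3: shift id. Stack=[( ( id] ptr=3 lookahead=) remaining=[) ) / num / id $]
Step 4: reduce F->id. Stack=[( ( F] ptr=3 lookahead=) remaining=[) ) / num / id $]
Step 5: reduce T->F. Stack=[( ( T] ptr=3 lookahead=) remaining=[) ) / num / id $]
Step 6: reduce E->T. Stack=[( ( E] ptr=3 lookahead=) remaining=[) ) / num / id $]
Step 7: shift ). Stack=[( ( E )] ptr=4 lookahead=) remaining=[) / num / id $]
Step 8: reduce F->( E ). Stack=[( F] ptr=4 lookahead=) remaining=[) / num / id $]
Step 9: reduce T->F. Stack=[( T] ptr=4 lookahead=) remaining=[) / num / id $]
Step 10: reduce E->T. Stack=[( E] ptr=4 lookahead=) remaining=[) / num / id $]
Step 11: shift ). Stack=[( E )] ptr=5 lookahead=/ remaining=[/ num / id $]
Step 12: reduce F->( E ). Stack=[F] ptr=5 lookahead=/ remaining=[/ num / id $]
Step 13: reduce T->F. Stack=[T] ptr=5 lookahead=/ remaining=[/ num / id $]
Step 14: shift /. Stack=[T /] ptr=6 lookahead=num remaining=[num / id $]
Step 15: shift num. Stack=[T / num] ptr=7 lookahead=/ remaining=[/ id $]
Step 16: reduce F->num. Stack=[T / F] ptr=7 lookahead=/ remaining=[/ id $]
Step 17: reduce T->T / F. Stack=[T] ptr=7 lookahead=/ remaining=[/ id $]
Step 18: shift /. Stack=[T /] ptr=8 lookahead=id remaining=[id $]
Step 19: shift id. Stack=[T / id] ptr=9 lookahead=$ remaining=[$]
Step 20: reduce F->id. Stack=[T / F] ptr=9 lookahead=$ remaining=[$]
Step 21: reduce T->T / F. Stack=[T] ptr=9 lookahead=$ remaining=[$]
Step 22: reduce E->T. Stack=[E] ptr=9 lookahead=$ remaining=[$]
Step 23: accept. Stack=[E] ptr=9 lookahead=$ remaining=[$]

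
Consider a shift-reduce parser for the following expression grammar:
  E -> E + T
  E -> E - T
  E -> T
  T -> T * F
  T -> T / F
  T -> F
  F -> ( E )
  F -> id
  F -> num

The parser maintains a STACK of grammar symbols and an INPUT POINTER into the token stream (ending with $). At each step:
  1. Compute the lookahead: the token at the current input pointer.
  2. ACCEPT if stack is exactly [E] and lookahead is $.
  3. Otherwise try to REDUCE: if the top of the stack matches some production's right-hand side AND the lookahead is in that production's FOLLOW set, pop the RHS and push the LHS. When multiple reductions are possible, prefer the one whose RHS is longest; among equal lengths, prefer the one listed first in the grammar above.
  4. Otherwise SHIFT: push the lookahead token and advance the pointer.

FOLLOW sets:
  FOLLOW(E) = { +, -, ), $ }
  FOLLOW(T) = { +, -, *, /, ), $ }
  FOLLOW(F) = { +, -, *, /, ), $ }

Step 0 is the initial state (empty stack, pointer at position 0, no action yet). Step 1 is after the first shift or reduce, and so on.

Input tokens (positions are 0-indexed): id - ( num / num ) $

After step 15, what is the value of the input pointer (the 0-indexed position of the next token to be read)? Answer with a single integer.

Step 1: shift id. Stack=[id] ptr=1 lookahead=- remaining=[- ( num / num ) $]
Step 2: reduce F->id. Stack=[F] ptr=1 lookahead=- remaining=[- ( num / num ) $]
Step 3: reduce T->F. Stack=[T] ptr=1 lookahead=- remaining=[- ( num / num ) $]
Step 4: reduce E->T. Stack=[E] ptr=1 lookahead=- remaining=[- ( num / num ) $]
Step 5: shift -. Stack=[E -] ptr=2 lookahead=( remaining=[( num / num ) $]
Step 6: shift (. Stack=[E - (] ptr=3 lookahead=num remaining=[num / num ) $]
Step 7: shift num. Stack=[E - ( num] ptr=4 lookahead=/ remaining=[/ num ) $]
Step 8: reduce F->num. Stack=[E - ( F] ptr=4 lookahead=/ remaining=[/ num ) $]
Step 9: reduce T->F. Stack=[E - ( T] ptr=4 lookahead=/ remaining=[/ num ) $]
Step 10: shift /. Stack=[E - ( T /] ptr=5 lookahead=num remaining=[num ) $]
Step 11: shift num. Stack=[E - ( T / num] ptr=6 lookahead=) remaining=[) $]
Step 12: reduce F->num. Stack=[E - ( T / F] ptr=6 lookahead=) remaining=[) $]
Step 13: reduce T->T / F. Stack=[E - ( T] ptr=6 lookahead=) remaining=[) $]
Step 14: reduce E->T. Stack=[E - ( E] ptr=6 lookahead=) remaining=[) $]
Step 15: shift ). Stack=[E - ( E )] ptr=7 lookahead=$ remaining=[$]

Answer: 7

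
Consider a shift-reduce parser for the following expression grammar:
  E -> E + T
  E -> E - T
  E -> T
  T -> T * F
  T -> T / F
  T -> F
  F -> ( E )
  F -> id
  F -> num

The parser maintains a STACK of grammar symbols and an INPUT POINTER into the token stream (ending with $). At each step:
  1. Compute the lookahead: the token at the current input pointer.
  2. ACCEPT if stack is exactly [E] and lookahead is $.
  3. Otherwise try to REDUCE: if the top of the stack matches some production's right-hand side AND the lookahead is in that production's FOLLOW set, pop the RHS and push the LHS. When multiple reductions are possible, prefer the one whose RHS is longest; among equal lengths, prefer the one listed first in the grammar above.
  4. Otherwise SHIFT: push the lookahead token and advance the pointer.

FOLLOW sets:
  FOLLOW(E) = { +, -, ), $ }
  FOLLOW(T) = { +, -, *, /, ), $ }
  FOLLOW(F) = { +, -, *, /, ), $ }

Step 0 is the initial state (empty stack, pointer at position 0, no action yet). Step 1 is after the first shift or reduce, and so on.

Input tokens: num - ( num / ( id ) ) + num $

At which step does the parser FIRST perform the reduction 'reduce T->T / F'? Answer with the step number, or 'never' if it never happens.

Answer: 18

Derivation:
Step 1: shift num. Stack=[num] ptr=1 lookahead=- remaining=[- ( num / ( id ) ) + num $]
Step 2: reduce F->num. Stack=[F] ptr=1 lookahead=- remaining=[- ( num / ( id ) ) + num $]
Step 3: reduce T->F. Stack=[T] ptr=1 lookahead=- remaining=[- ( num / ( id ) ) + num $]
Step 4: reduce E->T. Stack=[E] ptr=1 lookahead=- remaining=[- ( num / ( id ) ) + num $]
Step 5: shift -. Stack=[E -] ptr=2 lookahead=( remaining=[( num / ( id ) ) + num $]
Step 6: shift (. Stack=[E - (] ptr=3 lookahead=num remaining=[num / ( id ) ) + num $]
Step 7: shift num. Stack=[E - ( num] ptr=4 lookahead=/ remaining=[/ ( id ) ) + num $]
Step 8: reduce F->num. Stack=[E - ( F] ptr=4 lookahead=/ remaining=[/ ( id ) ) + num $]
Step 9: reduce T->F. Stack=[E - ( T] ptr=4 lookahead=/ remaining=[/ ( id ) ) + num $]
Step 10: shift /. Stack=[E - ( T /] ptr=5 lookahead=( remaining=[( id ) ) + num $]
Step 11: shift (. Stack=[E - ( T / (] ptr=6 lookahead=id remaining=[id ) ) + num $]
Step 12: shift id. Stack=[E - ( T / ( id] ptr=7 lookahead=) remaining=[) ) + num $]
Step 13: reduce F->id. Stack=[E - ( T / ( F] ptr=7 lookahead=) remaining=[) ) + num $]
Step 14: reduce T->F. Stack=[E - ( T / ( T] ptr=7 lookahead=) remaining=[) ) + num $]
Step 15: reduce E->T. Stack=[E - ( T / ( E] ptr=7 lookahead=) remaining=[) ) + num $]
Step 16: shift ). Stack=[E - ( T / ( E )] ptr=8 lookahead=) remaining=[) + num $]
Step 17: reduce F->( E ). Stack=[E - ( T / F] ptr=8 lookahead=) remaining=[) + num $]
Step 18: reduce T->T / F. Stack=[E - ( T] ptr=8 lookahead=) remaining=[) + num $]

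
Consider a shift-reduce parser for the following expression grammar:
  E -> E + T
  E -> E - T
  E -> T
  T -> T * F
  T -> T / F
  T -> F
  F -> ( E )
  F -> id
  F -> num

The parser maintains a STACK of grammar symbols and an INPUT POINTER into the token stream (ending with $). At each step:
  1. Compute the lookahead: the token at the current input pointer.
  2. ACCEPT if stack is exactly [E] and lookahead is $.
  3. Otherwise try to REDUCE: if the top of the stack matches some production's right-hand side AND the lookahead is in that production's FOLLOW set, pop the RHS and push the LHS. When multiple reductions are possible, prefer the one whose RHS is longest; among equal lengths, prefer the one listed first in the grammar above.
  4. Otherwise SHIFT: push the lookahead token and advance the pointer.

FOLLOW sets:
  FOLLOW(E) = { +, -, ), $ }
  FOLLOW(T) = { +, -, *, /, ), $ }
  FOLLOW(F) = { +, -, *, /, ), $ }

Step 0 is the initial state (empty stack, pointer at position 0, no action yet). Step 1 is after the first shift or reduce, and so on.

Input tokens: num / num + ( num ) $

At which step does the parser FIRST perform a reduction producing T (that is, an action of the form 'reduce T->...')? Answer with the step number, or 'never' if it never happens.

Answer: 3

Derivation:
Step 1: shift num. Stack=[num] ptr=1 lookahead=/ remaining=[/ num + ( num ) $]
Step 2: reduce F->num. Stack=[F] ptr=1 lookahead=/ remaining=[/ num + ( num ) $]
Step 3: reduce T->F. Stack=[T] ptr=1 lookahead=/ remaining=[/ num + ( num ) $]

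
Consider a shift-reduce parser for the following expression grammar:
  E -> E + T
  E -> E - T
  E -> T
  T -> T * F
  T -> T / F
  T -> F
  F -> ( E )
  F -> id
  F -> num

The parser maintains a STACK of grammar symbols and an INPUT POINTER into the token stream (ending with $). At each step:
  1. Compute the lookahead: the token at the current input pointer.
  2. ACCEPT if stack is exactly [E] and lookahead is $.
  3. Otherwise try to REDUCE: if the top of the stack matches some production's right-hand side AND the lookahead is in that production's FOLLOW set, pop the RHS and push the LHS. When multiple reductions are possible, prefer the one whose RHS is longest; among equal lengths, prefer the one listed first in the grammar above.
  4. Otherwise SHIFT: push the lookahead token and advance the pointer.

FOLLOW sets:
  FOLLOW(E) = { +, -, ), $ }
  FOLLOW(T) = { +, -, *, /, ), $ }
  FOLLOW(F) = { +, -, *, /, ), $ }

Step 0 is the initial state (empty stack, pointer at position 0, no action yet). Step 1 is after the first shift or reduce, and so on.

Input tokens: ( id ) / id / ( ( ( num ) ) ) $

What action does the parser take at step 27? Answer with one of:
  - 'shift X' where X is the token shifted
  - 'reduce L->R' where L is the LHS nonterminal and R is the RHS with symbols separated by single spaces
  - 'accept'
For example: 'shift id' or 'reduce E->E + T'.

Answer: reduce T->F

Derivation:
Step 1: shift (. Stack=[(] ptr=1 lookahead=id remaining=[id ) / id / ( ( ( num ) ) ) $]
Step 2: shift id. Stack=[( id] ptr=2 lookahead=) remaining=[) / id / ( ( ( num ) ) ) $]
Step 3: reduce F->id. Stack=[( F] ptr=2 lookahead=) remaining=[) / id / ( ( ( num ) ) ) $]
Step 4: reduce T->F. Stack=[( T] ptr=2 lookahead=) remaining=[) / id / ( ( ( num ) ) ) $]
Step 5: reduce E->T. Stack=[( E] ptr=2 lookahead=) remaining=[) / id / ( ( ( num ) ) ) $]
Step 6: shift ). Stack=[( E )] ptr=3 lookahead=/ remaining=[/ id / ( ( ( num ) ) ) $]
Step 7: reduce F->( E ). Stack=[F] ptr=3 lookahead=/ remaining=[/ id / ( ( ( num ) ) ) $]
Step 8: reduce T->F. Stack=[T] ptr=3 lookahead=/ remaining=[/ id / ( ( ( num ) ) ) $]
Step 9: shift /. Stack=[T /] ptr=4 lookahead=id remaining=[id / ( ( ( num ) ) ) $]
Step 10: shift id. Stack=[T / id] ptr=5 lookahead=/ remaining=[/ ( ( ( num ) ) ) $]
Step 11: reduce F->id. Stack=[T / F] ptr=5 lookahead=/ remaining=[/ ( ( ( num ) ) ) $]
Step 12: reduce T->T / F. Stack=[T] ptr=5 lookahead=/ remaining=[/ ( ( ( num ) ) ) $]
Step 13: shift /. Stack=[T /] ptr=6 lookahead=( remaining=[( ( ( num ) ) ) $]
Step 14: shift (. Stack=[T / (] ptr=7 lookahead=( remaining=[( ( num ) ) ) $]
Step 15: shift (. Stack=[T / ( (] ptr=8 lookahead=( remaining=[( num ) ) ) $]
Step 16: shift (. Stack=[T / ( ( (] ptr=9 lookahead=num remaining=[num ) ) ) $]
Step 17: shift num. Stack=[T / ( ( ( num] ptr=10 lookahead=) remaining=[) ) ) $]
Step 18: reduce F->num. Stack=[T / ( ( ( F] ptr=10 lookahead=) remaining=[) ) ) $]
Step 19: reduce T->F. Stack=[T / ( ( ( T] ptr=10 lookahead=) remaining=[) ) ) $]
Step 20: reduce E->T. Stack=[T / ( ( ( E] ptr=10 lookahead=) remaining=[) ) ) $]
Step 21: shift ). Stack=[T / ( ( ( E )] ptr=11 lookahead=) remaining=[) ) $]
Step 22: reduce F->( E ). Stack=[T / ( ( F] ptr=11 lookahead=) remaining=[) ) $]
Step 23: reduce T->F. Stack=[T / ( ( T] ptr=11 lookahead=) remaining=[) ) $]
Step 24: reduce E->T. Stack=[T / ( ( E] ptr=11 lookahead=) remaining=[) ) $]
Step 25: shift ). Stack=[T / ( ( E )] ptr=12 lookahead=) remaining=[) $]
Step 26: reduce F->( E ). Stack=[T / ( F] ptr=12 lookahead=) remaining=[) $]
Step 27: reduce T->F. Stack=[T / ( T] ptr=12 lookahead=) remaining=[) $]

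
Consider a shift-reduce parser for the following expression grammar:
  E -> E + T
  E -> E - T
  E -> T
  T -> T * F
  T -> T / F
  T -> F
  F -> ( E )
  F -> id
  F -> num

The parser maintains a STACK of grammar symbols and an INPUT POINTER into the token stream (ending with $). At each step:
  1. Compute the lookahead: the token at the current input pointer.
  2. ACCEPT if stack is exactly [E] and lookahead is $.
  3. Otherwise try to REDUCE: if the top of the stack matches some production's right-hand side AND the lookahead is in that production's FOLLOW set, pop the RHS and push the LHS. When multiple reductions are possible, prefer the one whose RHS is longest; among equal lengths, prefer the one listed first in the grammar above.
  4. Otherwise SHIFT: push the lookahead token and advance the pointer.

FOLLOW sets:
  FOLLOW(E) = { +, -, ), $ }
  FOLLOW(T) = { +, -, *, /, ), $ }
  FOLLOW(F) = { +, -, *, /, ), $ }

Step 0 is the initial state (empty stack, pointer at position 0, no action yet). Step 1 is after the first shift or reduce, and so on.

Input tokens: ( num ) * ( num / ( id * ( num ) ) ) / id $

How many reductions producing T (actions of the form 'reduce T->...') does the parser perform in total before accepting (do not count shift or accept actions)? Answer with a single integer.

Step 1: shift (. Stack=[(] ptr=1 lookahead=num remaining=[num ) * ( num / ( id * ( num ) ) ) / id $]
Step 2: shift num. Stack=[( num] ptr=2 lookahead=) remaining=[) * ( num / ( id * ( num ) ) ) / id $]
Step 3: reduce F->num. Stack=[( F] ptr=2 lookahead=) remaining=[) * ( num / ( id * ( num ) ) ) / id $]
Step 4: reduce T->F. Stack=[( T] ptr=2 lookahead=) remaining=[) * ( num / ( id * ( num ) ) ) / id $]
Step 5: reduce E->T. Stack=[( E] ptr=2 lookahead=) remaining=[) * ( num / ( id * ( num ) ) ) / id $]
Step 6: shift ). Stack=[( E )] ptr=3 lookahead=* remaining=[* ( num / ( id * ( num ) ) ) / id $]
Step 7: reduce F->( E ). Stack=[F] ptr=3 lookahead=* remaining=[* ( num / ( id * ( num ) ) ) / id $]
Step 8: reduce T->F. Stack=[T] ptr=3 lookahead=* remaining=[* ( num / ( id * ( num ) ) ) / id $]
Step 9: shift *. Stack=[T *] ptr=4 lookahead=( remaining=[( num / ( id * ( num ) ) ) / id $]
Step 10: shift (. Stack=[T * (] ptr=5 lookahead=num remaining=[num / ( id * ( num ) ) ) / id $]
Step 11: shift num. Stack=[T * ( num] ptr=6 lookahead=/ remaining=[/ ( id * ( num ) ) ) / id $]
Step 12: reduce F->num. Stack=[T * ( F] ptr=6 lookahead=/ remaining=[/ ( id * ( num ) ) ) / id $]
Step 13: reduce T->F. Stack=[T * ( T] ptr=6 lookahead=/ remaining=[/ ( id * ( num ) ) ) / id $]
Step 14: shift /. Stack=[T * ( T /] ptr=7 lookahead=( remaining=[( id * ( num ) ) ) / id $]
Step 15: shift (. Stack=[T * ( T / (] ptr=8 lookahead=id remaining=[id * ( num ) ) ) / id $]
Step 16: shift id. Stack=[T * ( T / ( id] ptr=9 lookahead=* remaining=[* ( num ) ) ) / id $]
Step 17: reduce F->id. Stack=[T * ( T / ( F] ptr=9 lookahead=* remaining=[* ( num ) ) ) / id $]
Step 18: reduce T->F. Stack=[T * ( T / ( T] ptr=9 lookahead=* remaining=[* ( num ) ) ) / id $]
Step 19: shift *. Stack=[T * ( T / ( T *] ptr=10 lookahead=( remaining=[( num ) ) ) / id $]
Step 20: shift (. Stack=[T * ( T / ( T * (] ptr=11 lookahead=num remaining=[num ) ) ) / id $]
Step 21: shift num. Stack=[T * ( T / ( T * ( num] ptr=12 lookahead=) remaining=[) ) ) / id $]
Step 22: reduce F->num. Stack=[T * ( T / ( T * ( F] ptr=12 lookahead=) remaining=[) ) ) / id $]
Step 23: reduce T->F. Stack=[T * ( T / ( T * ( T] ptr=12 lookahead=) remaining=[) ) ) / id $]
Step 24: reduce E->T. Stack=[T * ( T / ( T * ( E] ptr=12 lookahead=) remaining=[) ) ) / id $]
Step 25: shift ). Stack=[T * ( T / ( T * ( E )] ptr=13 lookahead=) remaining=[) ) / id $]
Step 26: reduce F->( E ). Stack=[T * ( T / ( T * F] ptr=13 lookahead=) remaining=[) ) / id $]
Step 27: reduce T->T * F. Stack=[T * ( T / ( T] ptr=13 lookahead=) remaining=[) ) / id $]
Step 28: reduce E->T. Stack=[T * ( T / ( E] ptr=13 lookahead=) remaining=[) ) / id $]
Step 29: shift ). Stack=[T * ( T / ( E )] ptr=14 lookahead=) remaining=[) / id $]
Step 30: reduce F->( E ). Stack=[T * ( T / F] ptr=14 lookahead=) remaining=[) / id $]
Step 31: reduce T->T / F. Stack=[T * ( T] ptr=14 lookahead=) remaining=[) / id $]
Step 32: reduce E->T. Stack=[T * ( E] ptr=14 lookahead=) remaining=[) / id $]
Step 33: shift ). Stack=[T * ( E )] ptr=15 lookahead=/ remaining=[/ id $]
Step 34: reduce F->( E ). Stack=[T * F] ptr=15 lookahead=/ remaining=[/ id $]
Step 35: reduce T->T * F. Stack=[T] ptr=15 lookahead=/ remaining=[/ id $]
Step 36: shift /. Stack=[T /] ptr=16 lookahead=id remaining=[id $]
Step 37: shift id. Stack=[T / id] ptr=17 lookahead=$ remaining=[$]
Step 38: reduce F->id. Stack=[T / F] ptr=17 lookahead=$ remaining=[$]
Step 39: reduce T->T / F. Stack=[T] ptr=17 lookahead=$ remaining=[$]
Step 40: reduce E->T. Stack=[E] ptr=17 lookahead=$ remaining=[$]
Step 41: accept. Stack=[E] ptr=17 lookahead=$ remaining=[$]

Answer: 9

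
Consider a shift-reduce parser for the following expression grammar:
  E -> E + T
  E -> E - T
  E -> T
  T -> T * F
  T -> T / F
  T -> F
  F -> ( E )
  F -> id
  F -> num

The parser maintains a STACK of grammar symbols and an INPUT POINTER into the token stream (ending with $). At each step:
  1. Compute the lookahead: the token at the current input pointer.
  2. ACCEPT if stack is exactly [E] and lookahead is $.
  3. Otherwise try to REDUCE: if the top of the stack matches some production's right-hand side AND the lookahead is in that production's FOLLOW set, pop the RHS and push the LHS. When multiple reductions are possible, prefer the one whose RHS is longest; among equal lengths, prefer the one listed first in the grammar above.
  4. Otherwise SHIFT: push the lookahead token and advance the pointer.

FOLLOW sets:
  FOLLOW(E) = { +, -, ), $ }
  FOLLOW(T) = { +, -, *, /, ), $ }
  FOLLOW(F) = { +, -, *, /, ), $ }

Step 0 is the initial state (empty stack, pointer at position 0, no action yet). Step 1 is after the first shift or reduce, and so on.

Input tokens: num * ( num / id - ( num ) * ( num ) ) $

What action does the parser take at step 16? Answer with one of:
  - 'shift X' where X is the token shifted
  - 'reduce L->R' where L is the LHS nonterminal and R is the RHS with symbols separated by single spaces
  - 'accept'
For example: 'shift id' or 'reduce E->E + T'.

Answer: shift num

Derivation:
Step 1: shift num. Stack=[num] ptr=1 lookahead=* remaining=[* ( num / id - ( num ) * ( num ) ) $]
Step 2: reduce F->num. Stack=[F] ptr=1 lookahead=* remaining=[* ( num / id - ( num ) * ( num ) ) $]
Step 3: reduce T->F. Stack=[T] ptr=1 lookahead=* remaining=[* ( num / id - ( num ) * ( num ) ) $]
Step 4: shift *. Stack=[T *] ptr=2 lookahead=( remaining=[( num / id - ( num ) * ( num ) ) $]
Step 5: shift (. Stack=[T * (] ptr=3 lookahead=num remaining=[num / id - ( num ) * ( num ) ) $]
Step 6: shift num. Stack=[T * ( num] ptr=4 lookahead=/ remaining=[/ id - ( num ) * ( num ) ) $]
Step 7: reduce F->num. Stack=[T * ( F] ptr=4 lookahead=/ remaining=[/ id - ( num ) * ( num ) ) $]
Step 8: reduce T->F. Stack=[T * ( T] ptr=4 lookahead=/ remaining=[/ id - ( num ) * ( num ) ) $]
Step 9: shift /. Stack=[T * ( T /] ptr=5 lookahead=id remaining=[id - ( num ) * ( num ) ) $]
Step 10: shift id. Stack=[T * ( T / id] ptr=6 lookahead=- remaining=[- ( num ) * ( num ) ) $]
Step 11: reduce F->id. Stack=[T * ( T / F] ptr=6 lookahead=- remaining=[- ( num ) * ( num ) ) $]
Step 12: reduce T->T / F. Stack=[T * ( T] ptr=6 lookahead=- remaining=[- ( num ) * ( num ) ) $]
Step 13: reduce E->T. Stack=[T * ( E] ptr=6 lookahead=- remaining=[- ( num ) * ( num ) ) $]
Step 14: shift -. Stack=[T * ( E -] ptr=7 lookahead=( remaining=[( num ) * ( num ) ) $]
Step 15: shift (. Stack=[T * ( E - (] ptr=8 lookahead=num remaining=[num ) * ( num ) ) $]
Step 16: shift num. Stack=[T * ( E - ( num] ptr=9 lookahead=) remaining=[) * ( num ) ) $]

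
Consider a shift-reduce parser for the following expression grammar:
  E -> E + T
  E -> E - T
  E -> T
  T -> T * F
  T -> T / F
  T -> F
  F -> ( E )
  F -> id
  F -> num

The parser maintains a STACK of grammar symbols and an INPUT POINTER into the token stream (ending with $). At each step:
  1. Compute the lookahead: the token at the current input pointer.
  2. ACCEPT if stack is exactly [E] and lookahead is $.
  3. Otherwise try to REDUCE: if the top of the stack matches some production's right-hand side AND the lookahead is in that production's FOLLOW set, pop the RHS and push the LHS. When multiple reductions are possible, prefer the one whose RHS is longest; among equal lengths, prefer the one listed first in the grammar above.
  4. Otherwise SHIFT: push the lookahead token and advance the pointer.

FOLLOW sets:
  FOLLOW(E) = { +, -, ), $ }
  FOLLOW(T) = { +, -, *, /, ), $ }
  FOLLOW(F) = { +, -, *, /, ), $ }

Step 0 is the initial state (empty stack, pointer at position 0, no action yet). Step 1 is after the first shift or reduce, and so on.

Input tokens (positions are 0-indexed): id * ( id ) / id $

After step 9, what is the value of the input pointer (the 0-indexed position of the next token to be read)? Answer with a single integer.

Step 1: shift id. Stack=[id] ptr=1 lookahead=* remaining=[* ( id ) / id $]
Step 2: reduce F->id. Stack=[F] ptr=1 lookahead=* remaining=[* ( id ) / id $]
Step 3: reduce T->F. Stack=[T] ptr=1 lookahead=* remaining=[* ( id ) / id $]
Step 4: shift *. Stack=[T *] ptr=2 lookahead=( remaining=[( id ) / id $]
Step 5: shift (. Stack=[T * (] ptr=3 lookahead=id remaining=[id ) / id $]
Step 6: shift id. Stack=[T * ( id] ptr=4 lookahead=) remaining=[) / id $]
Step 7: reduce F->id. Stack=[T * ( F] ptr=4 lookahead=) remaining=[) / id $]
Step 8: reduce T->F. Stack=[T * ( T] ptr=4 lookahead=) remaining=[) / id $]
Step 9: reduce E->T. Stack=[T * ( E] ptr=4 lookahead=) remaining=[) / id $]

Answer: 4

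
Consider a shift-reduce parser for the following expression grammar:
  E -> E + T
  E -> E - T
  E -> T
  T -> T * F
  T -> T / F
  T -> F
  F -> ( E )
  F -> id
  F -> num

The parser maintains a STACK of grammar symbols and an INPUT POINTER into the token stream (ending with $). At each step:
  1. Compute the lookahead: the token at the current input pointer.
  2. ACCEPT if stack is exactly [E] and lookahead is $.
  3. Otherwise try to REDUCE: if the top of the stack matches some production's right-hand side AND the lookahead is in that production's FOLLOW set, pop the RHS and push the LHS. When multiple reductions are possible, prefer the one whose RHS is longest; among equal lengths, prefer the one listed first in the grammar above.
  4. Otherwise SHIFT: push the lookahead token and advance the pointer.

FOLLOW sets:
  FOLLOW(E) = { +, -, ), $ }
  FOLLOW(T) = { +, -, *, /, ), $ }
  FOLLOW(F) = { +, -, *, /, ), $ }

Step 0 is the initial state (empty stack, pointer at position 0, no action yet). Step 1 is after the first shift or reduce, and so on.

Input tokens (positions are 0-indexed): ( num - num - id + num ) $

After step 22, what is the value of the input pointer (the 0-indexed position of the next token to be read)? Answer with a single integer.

Answer: 9

Derivation:
Step 1: shift (. Stack=[(] ptr=1 lookahead=num remaining=[num - num - id + num ) $]
Step 2: shift num. Stack=[( num] ptr=2 lookahead=- remaining=[- num - id + num ) $]
Step 3: reduce F->num. Stack=[( F] ptr=2 lookahead=- remaining=[- num - id + num ) $]
Step 4: reduce T->F. Stack=[( T] ptr=2 lookahead=- remaining=[- num - id + num ) $]
Step 5: reduce E->T. Stack=[( E] ptr=2 lookahead=- remaining=[- num - id + num ) $]
Step 6: shift -. Stack=[( E -] ptr=3 lookahead=num remaining=[num - id + num ) $]
Step 7: shift num. Stack=[( E - num] ptr=4 lookahead=- remaining=[- id + num ) $]
Step 8: reduce F->num. Stack=[( E - F] ptr=4 lookahead=- remaining=[- id + num ) $]
Step 9: reduce T->F. Stack=[( E - T] ptr=4 lookahead=- remaining=[- id + num ) $]
Step 10: reduce E->E - T. Stack=[( E] ptr=4 lookahead=- remaining=[- id + num ) $]
Step 11: shift -. Stack=[( E -] ptr=5 lookahead=id remaining=[id + num ) $]
Step 12: shift id. Stack=[( E - id] ptr=6 lookahead=+ remaining=[+ num ) $]
Step 13: reduce F->id. Stack=[( E - F] ptr=6 lookahead=+ remaining=[+ num ) $]
Step 14: reduce T->F. Stack=[( E - T] ptr=6 lookahead=+ remaining=[+ num ) $]
Step 15: reduce E->E - T. Stack=[( E] ptr=6 lookahead=+ remaining=[+ num ) $]
Step 16: shift +. Stack=[( E +] ptr=7 lookahead=num remaining=[num ) $]
Step 17: shift num. Stack=[( E + num] ptr=8 lookahead=) remaining=[) $]
Step 18: reduce F->num. Stack=[( E + F] ptr=8 lookahead=) remaining=[) $]
Step 19: reduce T->F. Stack=[( E + T] ptr=8 lookahead=) remaining=[) $]
Step 20: reduce E->E + T. Stack=[( E] ptr=8 lookahead=) remaining=[) $]
Step 21: shift ). Stack=[( E )] ptr=9 lookahead=$ remaining=[$]
Step 22: reduce F->( E ). Stack=[F] ptr=9 lookahead=$ remaining=[$]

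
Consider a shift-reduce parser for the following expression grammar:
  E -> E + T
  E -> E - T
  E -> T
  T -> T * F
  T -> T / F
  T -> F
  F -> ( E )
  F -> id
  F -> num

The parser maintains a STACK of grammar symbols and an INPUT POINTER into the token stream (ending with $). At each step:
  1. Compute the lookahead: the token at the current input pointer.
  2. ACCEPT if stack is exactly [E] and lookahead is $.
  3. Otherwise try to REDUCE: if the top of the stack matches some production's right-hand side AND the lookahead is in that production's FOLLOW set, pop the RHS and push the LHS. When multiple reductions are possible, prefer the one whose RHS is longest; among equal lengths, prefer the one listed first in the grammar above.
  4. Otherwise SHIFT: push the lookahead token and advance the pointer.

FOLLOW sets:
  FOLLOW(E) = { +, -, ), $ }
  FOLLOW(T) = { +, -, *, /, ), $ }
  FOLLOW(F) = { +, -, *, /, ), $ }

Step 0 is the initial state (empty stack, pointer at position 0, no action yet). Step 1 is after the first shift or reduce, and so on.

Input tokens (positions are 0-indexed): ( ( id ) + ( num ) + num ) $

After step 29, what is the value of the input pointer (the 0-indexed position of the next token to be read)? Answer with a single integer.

Step 1: shift (. Stack=[(] ptr=1 lookahead=( remaining=[( id ) + ( num ) + num ) $]
Step 2: shift (. Stack=[( (] ptr=2 lookahead=id remaining=[id ) + ( num ) + num ) $]
Step 3: shift id. Stack=[( ( id] ptr=3 lookahead=) remaining=[) + ( num ) + num ) $]
Step 4: reduce F->id. Stack=[( ( F] ptr=3 lookahead=) remaining=[) + ( num ) + num ) $]
Step 5: reduce T->F. Stack=[( ( T] ptr=3 lookahead=) remaining=[) + ( num ) + num ) $]
Step 6: reduce E->T. Stack=[( ( E] ptr=3 lookahead=) remaining=[) + ( num ) + num ) $]
Step 7: shift ). Stack=[( ( E )] ptr=4 lookahead=+ remaining=[+ ( num ) + num ) $]
Step 8: reduce F->( E ). Stack=[( F] ptr=4 lookahead=+ remaining=[+ ( num ) + num ) $]
Step 9: reduce T->F. Stack=[( T] ptr=4 lookahead=+ remaining=[+ ( num ) + num ) $]
Step 10: reduce E->T. Stack=[( E] ptr=4 lookahead=+ remaining=[+ ( num ) + num ) $]
Step 11: shift +. Stack=[( E +] ptr=5 lookahead=( remaining=[( num ) + num ) $]
Step 12: shift (. Stack=[( E + (] ptr=6 lookahead=num remaining=[num ) + num ) $]
Step 13: shift num. Stack=[( E + ( num] ptr=7 lookahead=) remaining=[) + num ) $]
Step 14: reduce F->num. Stack=[( E + ( F] ptr=7 lookahead=) remaining=[) + num ) $]
Step 15: reduce T->F. Stack=[( E + ( T] ptr=7 lookahead=) remaining=[) + num ) $]
Step 16: reduce E->T. Stack=[( E + ( E] ptr=7 lookahead=) remaining=[) + num ) $]
Step 17: shift ). Stack=[( E + ( E )] ptr=8 lookahead=+ remaining=[+ num ) $]
Step 18: reduce F->( E ). Stack=[( E + F] ptr=8 lookahead=+ remaining=[+ num ) $]
Step 19: reduce T->F. Stack=[( E + T] ptr=8 lookahead=+ remaining=[+ num ) $]
Step 20: reduce E->E + T. Stack=[( E] ptr=8 lookahead=+ remaining=[+ num ) $]
Step 21: shift +. Stack=[( E +] ptr=9 lookahead=num remaining=[num ) $]
Step 22: shift num. Stack=[( E + num] ptr=10 lookahead=) remaining=[) $]
Step 23: reduce F->num. Stack=[( E + F] ptr=10 lookahead=) remaining=[) $]
Step 24: reduce T->F. Stack=[( E + T] ptr=10 lookahead=) remaining=[) $]
Step 25: reduce E->E + T. Stack=[( E] ptr=10 lookahead=) remaining=[) $]
Step 26: shift ). Stack=[( E )] ptr=11 lookahead=$ remaining=[$]
Step 27: reduce F->( E ). Stack=[F] ptr=11 lookahead=$ remaining=[$]
Step 28: reduce T->F. Stack=[T] ptr=11 lookahead=$ remaining=[$]
Step 29: reduce E->T. Stack=[E] ptr=11 lookahead=$ remaining=[$]

Answer: 11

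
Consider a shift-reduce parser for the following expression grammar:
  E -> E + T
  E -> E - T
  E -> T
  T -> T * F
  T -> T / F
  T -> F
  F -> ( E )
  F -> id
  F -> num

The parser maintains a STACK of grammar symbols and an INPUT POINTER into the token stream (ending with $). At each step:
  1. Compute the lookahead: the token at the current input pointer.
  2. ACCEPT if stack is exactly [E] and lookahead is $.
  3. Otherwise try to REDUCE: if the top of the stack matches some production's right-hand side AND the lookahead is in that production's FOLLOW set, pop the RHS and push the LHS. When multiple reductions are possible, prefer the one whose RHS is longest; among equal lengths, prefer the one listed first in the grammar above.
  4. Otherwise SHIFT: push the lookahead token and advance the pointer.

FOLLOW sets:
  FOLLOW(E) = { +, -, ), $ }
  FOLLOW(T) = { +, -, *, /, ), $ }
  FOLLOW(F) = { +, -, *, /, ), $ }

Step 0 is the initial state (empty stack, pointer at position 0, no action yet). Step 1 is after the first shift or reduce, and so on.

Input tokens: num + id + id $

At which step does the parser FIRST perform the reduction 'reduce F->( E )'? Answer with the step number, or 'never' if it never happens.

Answer: never

Derivation:
Step 1: shift num. Stack=[num] ptr=1 lookahead=+ remaining=[+ id + id $]
Step 2: reduce F->num. Stack=[F] ptr=1 lookahead=+ remaining=[+ id + id $]
Step 3: reduce T->F. Stack=[T] ptr=1 lookahead=+ remaining=[+ id + id $]
Step 4: reduce E->T. Stack=[E] ptr=1 lookahead=+ remaining=[+ id + id $]
Step 5: shift +. Stack=[E +] ptr=2 lookahead=id remaining=[id + id $]
Step 6: shift id. Stack=[E + id] ptr=3 lookahead=+ remaining=[+ id $]
Step 7: reduce F->id. Stack=[E + F] ptr=3 lookahead=+ remaining=[+ id $]
Step 8: reduce T->F. Stack=[E + T] ptr=3 lookahead=+ remaining=[+ id $]
Step 9: reduce E->E + T. Stack=[E] ptr=3 lookahead=+ remaining=[+ id $]
Step 10: shift +. Stack=[E +] ptr=4 lookahead=id remaining=[id $]
Step 11: shift id. Stack=[E + id] ptr=5 lookahead=$ remaining=[$]
Step 12: reduce F->id. Stack=[E + F] ptr=5 lookahead=$ remaining=[$]
Step 13: reduce T->F. Stack=[E + T] ptr=5 lookahead=$ remaining=[$]
Step 14: reduce E->E + T. Stack=[E] ptr=5 lookahead=$ remaining=[$]
Step 15: accept. Stack=[E] ptr=5 lookahead=$ remaining=[$]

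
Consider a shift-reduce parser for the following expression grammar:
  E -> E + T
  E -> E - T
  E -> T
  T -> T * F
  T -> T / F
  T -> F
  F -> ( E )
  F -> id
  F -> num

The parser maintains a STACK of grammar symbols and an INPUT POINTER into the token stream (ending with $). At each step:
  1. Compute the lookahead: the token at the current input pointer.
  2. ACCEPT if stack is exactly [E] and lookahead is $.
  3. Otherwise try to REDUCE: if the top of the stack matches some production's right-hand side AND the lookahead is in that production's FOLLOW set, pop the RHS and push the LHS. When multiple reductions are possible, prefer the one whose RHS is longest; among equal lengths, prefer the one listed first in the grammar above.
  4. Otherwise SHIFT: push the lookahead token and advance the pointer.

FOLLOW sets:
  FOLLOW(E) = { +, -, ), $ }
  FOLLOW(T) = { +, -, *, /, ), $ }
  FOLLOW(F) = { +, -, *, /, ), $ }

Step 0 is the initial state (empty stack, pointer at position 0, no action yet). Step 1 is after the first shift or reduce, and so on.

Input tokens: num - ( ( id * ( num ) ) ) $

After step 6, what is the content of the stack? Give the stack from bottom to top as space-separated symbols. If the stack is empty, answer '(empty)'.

Answer: E - (

Derivation:
Step 1: shift num. Stack=[num] ptr=1 lookahead=- remaining=[- ( ( id * ( num ) ) ) $]
Step 2: reduce F->num. Stack=[F] ptr=1 lookahead=- remaining=[- ( ( id * ( num ) ) ) $]
Step 3: reduce T->F. Stack=[T] ptr=1 lookahead=- remaining=[- ( ( id * ( num ) ) ) $]
Step 4: reduce E->T. Stack=[E] ptr=1 lookahead=- remaining=[- ( ( id * ( num ) ) ) $]
Step 5: shift -. Stack=[E -] ptr=2 lookahead=( remaining=[( ( id * ( num ) ) ) $]
Step 6: shift (. Stack=[E - (] ptr=3 lookahead=( remaining=[( id * ( num ) ) ) $]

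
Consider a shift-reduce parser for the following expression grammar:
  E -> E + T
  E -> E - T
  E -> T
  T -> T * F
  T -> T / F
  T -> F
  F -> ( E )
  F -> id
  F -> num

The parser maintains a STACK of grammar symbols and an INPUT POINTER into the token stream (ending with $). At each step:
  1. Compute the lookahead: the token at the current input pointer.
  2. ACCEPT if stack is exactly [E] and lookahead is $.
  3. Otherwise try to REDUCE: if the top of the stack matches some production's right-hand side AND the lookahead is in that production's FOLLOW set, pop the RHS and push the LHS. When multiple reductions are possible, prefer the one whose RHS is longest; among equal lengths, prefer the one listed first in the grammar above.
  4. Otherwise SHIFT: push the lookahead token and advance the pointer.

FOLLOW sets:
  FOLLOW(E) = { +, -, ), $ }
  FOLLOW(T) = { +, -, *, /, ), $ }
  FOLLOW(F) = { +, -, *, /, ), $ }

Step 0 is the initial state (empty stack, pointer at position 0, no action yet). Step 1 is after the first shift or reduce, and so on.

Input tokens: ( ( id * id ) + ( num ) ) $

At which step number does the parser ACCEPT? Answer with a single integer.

Step 1: shift (. Stack=[(] ptr=1 lookahead=( remaining=[( id * id ) + ( num ) ) $]
Step 2: shift (. Stack=[( (] ptr=2 lookahead=id remaining=[id * id ) + ( num ) ) $]
Step 3: shift id. Stack=[( ( id] ptr=3 lookahead=* remaining=[* id ) + ( num ) ) $]
Step 4: reduce F->id. Stack=[( ( F] ptr=3 lookahead=* remaining=[* id ) + ( num ) ) $]
Step 5: reduce T->F. Stack=[( ( T] ptr=3 lookahead=* remaining=[* id ) + ( num ) ) $]
Step 6: shift *. Stack=[( ( T *] ptr=4 lookahead=id remaining=[id ) + ( num ) ) $]
Step 7: shift id. Stack=[( ( T * id] ptr=5 lookahead=) remaining=[) + ( num ) ) $]
Step 8: reduce F->id. Stack=[( ( T * F] ptr=5 lookahead=) remaining=[) + ( num ) ) $]
Step 9: reduce T->T * F. Stack=[( ( T] ptr=5 lookahead=) remaining=[) + ( num ) ) $]
Step 10: reduce E->T. Stack=[( ( E] ptr=5 lookahead=) remaining=[) + ( num ) ) $]
Step 11: shift ). Stack=[( ( E )] ptr=6 lookahead=+ remaining=[+ ( num ) ) $]
Step 12: reduce F->( E ). Stack=[( F] ptr=6 lookahead=+ remaining=[+ ( num ) ) $]
Step 13: reduce T->F. Stack=[( T] ptr=6 lookahead=+ remaining=[+ ( num ) ) $]
Step 14: reduce E->T. Stack=[( E] ptr=6 lookahead=+ remaining=[+ ( num ) ) $]
Step 15: shift +. Stack=[( E +] ptr=7 lookahead=( remaining=[( num ) ) $]
Step 16: shift (. Stack=[( E + (] ptr=8 lookahead=num remaining=[num ) ) $]
Step 17: shift num. Stack=[( E + ( num] ptr=9 lookahead=) remaining=[) ) $]
Step 18: reduce F->num. Stack=[( E + ( F] ptr=9 lookahead=) remaining=[) ) $]
Step 19: reduce T->F. Stack=[( E + ( T] ptr=9 lookahead=) remaining=[) ) $]
Step 20: reduce E->T. Stack=[( E + ( E] ptr=9 lookahead=) remaining=[) ) $]
Step 21: shift ). Stack=[( E + ( E )] ptr=10 lookahead=) remaining=[) $]
Step 22: reduce F->( E ). Stack=[( E + F] ptr=10 lookahead=) remaining=[) $]
Step 23: reduce T->F. Stack=[( E + T] ptr=10 lookahead=) remaining=[) $]
Step 24: reduce E->E + T. Stack=[( E] ptr=10 lookahead=) remaining=[) $]
Step 25: shift ). Stack=[( E )] ptr=11 lookahead=$ remaining=[$]
Step 26: reduce F->( E ). Stack=[F] ptr=11 lookahead=$ remaining=[$]
Step 27: reduce T->F. Stack=[T] ptr=11 lookahead=$ remaining=[$]
Step 28: reduce E->T. Stack=[E] ptr=11 lookahead=$ remaining=[$]
Step 29: accept. Stack=[E] ptr=11 lookahead=$ remaining=[$]

Answer: 29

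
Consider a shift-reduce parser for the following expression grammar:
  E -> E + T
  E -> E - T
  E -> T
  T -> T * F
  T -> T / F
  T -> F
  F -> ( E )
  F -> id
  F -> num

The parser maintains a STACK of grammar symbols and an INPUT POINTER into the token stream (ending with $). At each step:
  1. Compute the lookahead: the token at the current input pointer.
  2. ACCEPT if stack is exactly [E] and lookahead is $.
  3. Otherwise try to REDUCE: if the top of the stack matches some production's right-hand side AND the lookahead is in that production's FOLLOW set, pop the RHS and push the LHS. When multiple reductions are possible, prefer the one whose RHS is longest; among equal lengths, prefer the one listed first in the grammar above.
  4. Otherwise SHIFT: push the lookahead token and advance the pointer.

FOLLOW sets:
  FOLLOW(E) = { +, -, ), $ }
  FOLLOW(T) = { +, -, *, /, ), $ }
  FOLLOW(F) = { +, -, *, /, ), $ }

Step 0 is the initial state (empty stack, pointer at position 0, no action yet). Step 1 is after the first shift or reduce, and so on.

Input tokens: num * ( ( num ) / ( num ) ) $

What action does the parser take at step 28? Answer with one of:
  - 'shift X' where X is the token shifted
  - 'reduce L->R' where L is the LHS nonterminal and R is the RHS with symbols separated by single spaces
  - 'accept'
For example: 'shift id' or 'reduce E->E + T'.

Step 1: shift num. Stack=[num] ptr=1 lookahead=* remaining=[* ( ( num ) / ( num ) ) $]
Step 2: reduce F->num. Stack=[F] ptr=1 lookahead=* remaining=[* ( ( num ) / ( num ) ) $]
Step 3: reduce T->F. Stack=[T] ptr=1 lookahead=* remaining=[* ( ( num ) / ( num ) ) $]
Step 4: shift *. Stack=[T *] ptr=2 lookahead=( remaining=[( ( num ) / ( num ) ) $]
Step 5: shift (. Stack=[T * (] ptr=3 lookahead=( remaining=[( num ) / ( num ) ) $]
Step 6: shift (. Stack=[T * ( (] ptr=4 lookahead=num remaining=[num ) / ( num ) ) $]
Step 7: shift num. Stack=[T * ( ( num] ptr=5 lookahead=) remaining=[) / ( num ) ) $]
Step 8: reduce F->num. Stack=[T * ( ( F] ptr=5 lookahead=) remaining=[) / ( num ) ) $]
Step 9: reduce T->F. Stack=[T * ( ( T] ptr=5 lookahead=) remaining=[) / ( num ) ) $]
Step 10: reduce E->T. Stack=[T * ( ( E] ptr=5 lookahead=) remaining=[) / ( num ) ) $]
Step 11: shift ). Stack=[T * ( ( E )] ptr=6 lookahead=/ remaining=[/ ( num ) ) $]
Step 12: reduce F->( E ). Stack=[T * ( F] ptr=6 lookahead=/ remaining=[/ ( num ) ) $]
Step 13: reduce T->F. Stack=[T * ( T] ptr=6 lookahead=/ remaining=[/ ( num ) ) $]
Step 14: shift /. Stack=[T * ( T /] ptr=7 lookahead=( remaining=[( num ) ) $]
Step 15: shift (. Stack=[T * ( T / (] ptr=8 lookahead=num remaining=[num ) ) $]
Step 16: shift num. Stack=[T * ( T / ( num] ptr=9 lookahead=) remaining=[) ) $]
Step 17: reduce F->num. Stack=[T * ( T / ( F] ptr=9 lookahead=) remaining=[) ) $]
Step 18: reduce T->F. Stack=[T * ( T / ( T] ptr=9 lookahead=) remaining=[) ) $]
Step 19: reduce E->T. Stack=[T * ( T / ( E] ptr=9 lookahead=) remaining=[) ) $]
Step 20: shift ). Stack=[T * ( T / ( E )] ptr=10 lookahead=) remaining=[) $]
Step 21: reduce F->( E ). Stack=[T * ( T / F] ptr=10 lookahead=) remaining=[) $]
Step 22: reduce T->T / F. Stack=[T * ( T] ptr=10 lookahead=) remaining=[) $]
Step 23: reduce E->T. Stack=[T * ( E] ptr=10 lookahead=) remaining=[) $]
Step 24: shift ). Stack=[T * ( E )] ptr=11 lookahead=$ remaining=[$]
Step 25: reduce F->( E ). Stack=[T * F] ptr=11 lookahead=$ remaining=[$]
Step 26: reduce T->T * F. Stack=[T] ptr=11 lookahead=$ remaining=[$]
Step 27: reduce E->T. Stack=[E] ptr=11 lookahead=$ remaining=[$]
Step 28: accept. Stack=[E] ptr=11 lookahead=$ remaining=[$]

Answer: accept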